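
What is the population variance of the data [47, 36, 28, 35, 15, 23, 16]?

115.6735

Step 1: Compute the mean: (47 + 36 + 28 + 35 + 15 + 23 + 16) / 7 = 28.5714
Step 2: Compute squared deviations from the mean:
  (47 - 28.5714)^2 = 339.6122
  (36 - 28.5714)^2 = 55.1837
  (28 - 28.5714)^2 = 0.3265
  (35 - 28.5714)^2 = 41.3265
  (15 - 28.5714)^2 = 184.1837
  (23 - 28.5714)^2 = 31.0408
  (16 - 28.5714)^2 = 158.0408
Step 3: Sum of squared deviations = 809.7143
Step 4: Population variance = 809.7143 / 7 = 115.6735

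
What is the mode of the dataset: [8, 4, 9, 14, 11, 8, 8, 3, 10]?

8

Step 1: Count the frequency of each value:
  3: appears 1 time(s)
  4: appears 1 time(s)
  8: appears 3 time(s)
  9: appears 1 time(s)
  10: appears 1 time(s)
  11: appears 1 time(s)
  14: appears 1 time(s)
Step 2: The value 8 appears most frequently (3 times).
Step 3: Mode = 8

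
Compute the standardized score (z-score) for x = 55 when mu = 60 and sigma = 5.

-1

Step 1: Recall the z-score formula: z = (x - mu) / sigma
Step 2: Substitute values: z = (55 - 60) / 5
Step 3: z = -5 / 5 = -1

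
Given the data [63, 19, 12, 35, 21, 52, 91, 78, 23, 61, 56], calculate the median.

52

Step 1: Sort the data in ascending order: [12, 19, 21, 23, 35, 52, 56, 61, 63, 78, 91]
Step 2: The number of values is n = 11.
Step 3: Since n is odd, the median is the middle value at position 6: 52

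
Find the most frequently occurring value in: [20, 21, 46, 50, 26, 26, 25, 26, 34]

26

Step 1: Count the frequency of each value:
  20: appears 1 time(s)
  21: appears 1 time(s)
  25: appears 1 time(s)
  26: appears 3 time(s)
  34: appears 1 time(s)
  46: appears 1 time(s)
  50: appears 1 time(s)
Step 2: The value 26 appears most frequently (3 times).
Step 3: Mode = 26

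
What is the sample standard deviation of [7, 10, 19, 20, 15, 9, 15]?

5.0285

Step 1: Compute the mean: 13.5714
Step 2: Sum of squared deviations from the mean: 151.7143
Step 3: Sample variance = 151.7143 / 6 = 25.2857
Step 4: Standard deviation = sqrt(25.2857) = 5.0285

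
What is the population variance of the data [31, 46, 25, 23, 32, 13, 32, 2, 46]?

180.3951

Step 1: Compute the mean: (31 + 46 + 25 + 23 + 32 + 13 + 32 + 2 + 46) / 9 = 27.7778
Step 2: Compute squared deviations from the mean:
  (31 - 27.7778)^2 = 10.3827
  (46 - 27.7778)^2 = 332.0494
  (25 - 27.7778)^2 = 7.716
  (23 - 27.7778)^2 = 22.8272
  (32 - 27.7778)^2 = 17.8272
  (13 - 27.7778)^2 = 218.3827
  (32 - 27.7778)^2 = 17.8272
  (2 - 27.7778)^2 = 664.4938
  (46 - 27.7778)^2 = 332.0494
Step 3: Sum of squared deviations = 1623.5556
Step 4: Population variance = 1623.5556 / 9 = 180.3951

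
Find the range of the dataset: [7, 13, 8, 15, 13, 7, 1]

14

Step 1: Identify the maximum value: max = 15
Step 2: Identify the minimum value: min = 1
Step 3: Range = max - min = 15 - 1 = 14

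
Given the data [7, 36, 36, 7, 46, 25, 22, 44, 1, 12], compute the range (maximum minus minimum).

45

Step 1: Identify the maximum value: max = 46
Step 2: Identify the minimum value: min = 1
Step 3: Range = max - min = 46 - 1 = 45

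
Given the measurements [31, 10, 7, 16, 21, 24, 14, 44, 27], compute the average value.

21.5556

Step 1: Sum all values: 31 + 10 + 7 + 16 + 21 + 24 + 14 + 44 + 27 = 194
Step 2: Count the number of values: n = 9
Step 3: Mean = sum / n = 194 / 9 = 21.5556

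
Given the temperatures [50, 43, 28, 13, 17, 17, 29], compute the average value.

28.1429

Step 1: Sum all values: 50 + 43 + 28 + 13 + 17 + 17 + 29 = 197
Step 2: Count the number of values: n = 7
Step 3: Mean = sum / n = 197 / 7 = 28.1429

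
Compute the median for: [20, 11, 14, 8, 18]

14

Step 1: Sort the data in ascending order: [8, 11, 14, 18, 20]
Step 2: The number of values is n = 5.
Step 3: Since n is odd, the median is the middle value at position 3: 14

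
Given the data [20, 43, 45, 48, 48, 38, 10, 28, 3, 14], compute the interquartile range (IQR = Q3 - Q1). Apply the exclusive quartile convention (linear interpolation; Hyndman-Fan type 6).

32.75

Step 1: Sort the data: [3, 10, 14, 20, 28, 38, 43, 45, 48, 48]
Step 2: n = 10
Step 3: Using the exclusive quartile method:
  Q1 = 13
  Q2 (median) = 33
  Q3 = 45.75
  IQR = Q3 - Q1 = 45.75 - 13 = 32.75
Step 4: IQR = 32.75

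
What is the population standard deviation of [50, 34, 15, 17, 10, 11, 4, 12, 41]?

15.0931

Step 1: Compute the mean: 21.5556
Step 2: Sum of squared deviations from the mean: 2050.2222
Step 3: Population variance = 2050.2222 / 9 = 227.8025
Step 4: Standard deviation = sqrt(227.8025) = 15.0931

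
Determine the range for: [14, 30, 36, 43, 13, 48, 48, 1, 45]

47

Step 1: Identify the maximum value: max = 48
Step 2: Identify the minimum value: min = 1
Step 3: Range = max - min = 48 - 1 = 47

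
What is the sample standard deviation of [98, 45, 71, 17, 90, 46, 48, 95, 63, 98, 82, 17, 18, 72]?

30.0889

Step 1: Compute the mean: 61.4286
Step 2: Sum of squared deviations from the mean: 11769.4286
Step 3: Sample variance = 11769.4286 / 13 = 905.3407
Step 4: Standard deviation = sqrt(905.3407) = 30.0889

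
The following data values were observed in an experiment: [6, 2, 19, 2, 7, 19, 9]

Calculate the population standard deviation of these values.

6.6639

Step 1: Compute the mean: 9.1429
Step 2: Sum of squared deviations from the mean: 310.8571
Step 3: Population variance = 310.8571 / 7 = 44.4082
Step 4: Standard deviation = sqrt(44.4082) = 6.6639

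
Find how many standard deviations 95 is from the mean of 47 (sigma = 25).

1.92

Step 1: Recall the z-score formula: z = (x - mu) / sigma
Step 2: Substitute values: z = (95 - 47) / 25
Step 3: z = 48 / 25 = 1.92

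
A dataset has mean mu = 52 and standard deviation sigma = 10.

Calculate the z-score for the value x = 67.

1.5

Step 1: Recall the z-score formula: z = (x - mu) / sigma
Step 2: Substitute values: z = (67 - 52) / 10
Step 3: z = 15 / 10 = 1.5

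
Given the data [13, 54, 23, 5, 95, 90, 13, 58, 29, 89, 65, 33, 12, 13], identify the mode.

13

Step 1: Count the frequency of each value:
  5: appears 1 time(s)
  12: appears 1 time(s)
  13: appears 3 time(s)
  23: appears 1 time(s)
  29: appears 1 time(s)
  33: appears 1 time(s)
  54: appears 1 time(s)
  58: appears 1 time(s)
  65: appears 1 time(s)
  89: appears 1 time(s)
  90: appears 1 time(s)
  95: appears 1 time(s)
Step 2: The value 13 appears most frequently (3 times).
Step 3: Mode = 13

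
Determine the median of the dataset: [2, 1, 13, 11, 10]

10

Step 1: Sort the data in ascending order: [1, 2, 10, 11, 13]
Step 2: The number of values is n = 5.
Step 3: Since n is odd, the median is the middle value at position 3: 10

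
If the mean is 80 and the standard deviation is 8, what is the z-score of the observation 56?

-3

Step 1: Recall the z-score formula: z = (x - mu) / sigma
Step 2: Substitute values: z = (56 - 80) / 8
Step 3: z = -24 / 8 = -3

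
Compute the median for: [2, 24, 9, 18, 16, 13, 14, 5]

13.5

Step 1: Sort the data in ascending order: [2, 5, 9, 13, 14, 16, 18, 24]
Step 2: The number of values is n = 8.
Step 3: Since n is even, the median is the average of positions 4 and 5:
  Median = (13 + 14) / 2 = 13.5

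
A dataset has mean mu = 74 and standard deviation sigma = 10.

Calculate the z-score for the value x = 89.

1.5

Step 1: Recall the z-score formula: z = (x - mu) / sigma
Step 2: Substitute values: z = (89 - 74) / 10
Step 3: z = 15 / 10 = 1.5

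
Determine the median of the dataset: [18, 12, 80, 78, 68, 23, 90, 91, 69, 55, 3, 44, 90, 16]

61.5

Step 1: Sort the data in ascending order: [3, 12, 16, 18, 23, 44, 55, 68, 69, 78, 80, 90, 90, 91]
Step 2: The number of values is n = 14.
Step 3: Since n is even, the median is the average of positions 7 and 8:
  Median = (55 + 68) / 2 = 61.5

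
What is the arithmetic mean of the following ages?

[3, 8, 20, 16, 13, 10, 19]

12.7143

Step 1: Sum all values: 3 + 8 + 20 + 16 + 13 + 10 + 19 = 89
Step 2: Count the number of values: n = 7
Step 3: Mean = sum / n = 89 / 7 = 12.7143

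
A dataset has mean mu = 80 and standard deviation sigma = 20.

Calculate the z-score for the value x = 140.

3

Step 1: Recall the z-score formula: z = (x - mu) / sigma
Step 2: Substitute values: z = (140 - 80) / 20
Step 3: z = 60 / 20 = 3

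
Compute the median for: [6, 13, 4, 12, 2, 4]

5

Step 1: Sort the data in ascending order: [2, 4, 4, 6, 12, 13]
Step 2: The number of values is n = 6.
Step 3: Since n is even, the median is the average of positions 3 and 4:
  Median = (4 + 6) / 2 = 5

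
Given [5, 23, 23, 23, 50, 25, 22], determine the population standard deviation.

12.2107

Step 1: Compute the mean: 24.4286
Step 2: Sum of squared deviations from the mean: 1043.7143
Step 3: Population variance = 1043.7143 / 7 = 149.102
Step 4: Standard deviation = sqrt(149.102) = 12.2107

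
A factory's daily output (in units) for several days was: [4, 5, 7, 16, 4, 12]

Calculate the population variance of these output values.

20.3333

Step 1: Compute the mean: (4 + 5 + 7 + 16 + 4 + 12) / 6 = 8
Step 2: Compute squared deviations from the mean:
  (4 - 8)^2 = 16
  (5 - 8)^2 = 9
  (7 - 8)^2 = 1
  (16 - 8)^2 = 64
  (4 - 8)^2 = 16
  (12 - 8)^2 = 16
Step 3: Sum of squared deviations = 122
Step 4: Population variance = 122 / 6 = 20.3333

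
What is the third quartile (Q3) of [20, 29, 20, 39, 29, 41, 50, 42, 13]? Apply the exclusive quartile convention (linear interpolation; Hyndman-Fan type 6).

41.5

Step 1: Sort the data: [13, 20, 20, 29, 29, 39, 41, 42, 50]
Step 2: n = 9
Step 3: Using the exclusive quartile method:
  Q1 = 20
  Q2 (median) = 29
  Q3 = 41.5
  IQR = Q3 - Q1 = 41.5 - 20 = 21.5
Step 4: Q3 = 41.5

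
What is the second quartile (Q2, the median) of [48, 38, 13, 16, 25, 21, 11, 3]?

18.5

Step 1: Sort the data: [3, 11, 13, 16, 21, 25, 38, 48]
Step 2: n = 8
Step 3: Q2 is the median. Since n is even, it is the average of the values at positions 4 and 5:
  Q2 = (16 + 21) / 2 = 18.5
Step 4: Q2 = 18.5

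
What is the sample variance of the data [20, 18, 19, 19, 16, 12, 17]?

7.2381

Step 1: Compute the mean: (20 + 18 + 19 + 19 + 16 + 12 + 17) / 7 = 17.2857
Step 2: Compute squared deviations from the mean:
  (20 - 17.2857)^2 = 7.3673
  (18 - 17.2857)^2 = 0.5102
  (19 - 17.2857)^2 = 2.9388
  (19 - 17.2857)^2 = 2.9388
  (16 - 17.2857)^2 = 1.6531
  (12 - 17.2857)^2 = 27.9388
  (17 - 17.2857)^2 = 0.0816
Step 3: Sum of squared deviations = 43.4286
Step 4: Sample variance = 43.4286 / 6 = 7.2381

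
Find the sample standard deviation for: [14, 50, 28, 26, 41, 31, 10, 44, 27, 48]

13.7069

Step 1: Compute the mean: 31.9
Step 2: Sum of squared deviations from the mean: 1690.9
Step 3: Sample variance = 1690.9 / 9 = 187.8778
Step 4: Standard deviation = sqrt(187.8778) = 13.7069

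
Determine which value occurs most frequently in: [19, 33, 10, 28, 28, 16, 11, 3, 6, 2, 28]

28

Step 1: Count the frequency of each value:
  2: appears 1 time(s)
  3: appears 1 time(s)
  6: appears 1 time(s)
  10: appears 1 time(s)
  11: appears 1 time(s)
  16: appears 1 time(s)
  19: appears 1 time(s)
  28: appears 3 time(s)
  33: appears 1 time(s)
Step 2: The value 28 appears most frequently (3 times).
Step 3: Mode = 28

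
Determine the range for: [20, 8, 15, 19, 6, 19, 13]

14

Step 1: Identify the maximum value: max = 20
Step 2: Identify the minimum value: min = 6
Step 3: Range = max - min = 20 - 6 = 14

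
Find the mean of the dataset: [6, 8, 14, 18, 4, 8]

9.6667

Step 1: Sum all values: 6 + 8 + 14 + 18 + 4 + 8 = 58
Step 2: Count the number of values: n = 6
Step 3: Mean = sum / n = 58 / 6 = 9.6667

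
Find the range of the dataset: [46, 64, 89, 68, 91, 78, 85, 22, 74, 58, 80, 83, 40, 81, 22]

69

Step 1: Identify the maximum value: max = 91
Step 2: Identify the minimum value: min = 22
Step 3: Range = max - min = 91 - 22 = 69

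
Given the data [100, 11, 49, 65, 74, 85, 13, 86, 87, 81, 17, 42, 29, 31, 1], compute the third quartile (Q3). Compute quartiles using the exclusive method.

85

Step 1: Sort the data: [1, 11, 13, 17, 29, 31, 42, 49, 65, 74, 81, 85, 86, 87, 100]
Step 2: n = 15
Step 3: Using the exclusive quartile method:
  Q1 = 17
  Q2 (median) = 49
  Q3 = 85
  IQR = Q3 - Q1 = 85 - 17 = 68
Step 4: Q3 = 85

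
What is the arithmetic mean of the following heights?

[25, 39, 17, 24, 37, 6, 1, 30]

22.375

Step 1: Sum all values: 25 + 39 + 17 + 24 + 37 + 6 + 1 + 30 = 179
Step 2: Count the number of values: n = 8
Step 3: Mean = sum / n = 179 / 8 = 22.375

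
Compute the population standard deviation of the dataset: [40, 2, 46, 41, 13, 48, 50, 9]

18.3878

Step 1: Compute the mean: 31.125
Step 2: Sum of squared deviations from the mean: 2704.875
Step 3: Population variance = 2704.875 / 8 = 338.1094
Step 4: Standard deviation = sqrt(338.1094) = 18.3878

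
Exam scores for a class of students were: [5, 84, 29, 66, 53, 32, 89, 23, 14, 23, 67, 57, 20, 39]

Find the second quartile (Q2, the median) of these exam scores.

35.5

Step 1: Sort the data: [5, 14, 20, 23, 23, 29, 32, 39, 53, 57, 66, 67, 84, 89]
Step 2: n = 14
Step 3: Q2 is the median. Since n is even, it is the average of the values at positions 7 and 8:
  Q2 = (32 + 39) / 2 = 35.5
Step 4: Q2 = 35.5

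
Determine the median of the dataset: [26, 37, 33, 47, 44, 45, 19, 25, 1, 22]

29.5

Step 1: Sort the data in ascending order: [1, 19, 22, 25, 26, 33, 37, 44, 45, 47]
Step 2: The number of values is n = 10.
Step 3: Since n is even, the median is the average of positions 5 and 6:
  Median = (26 + 33) / 2 = 29.5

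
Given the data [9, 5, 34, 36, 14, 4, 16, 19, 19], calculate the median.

16

Step 1: Sort the data in ascending order: [4, 5, 9, 14, 16, 19, 19, 34, 36]
Step 2: The number of values is n = 9.
Step 3: Since n is odd, the median is the middle value at position 5: 16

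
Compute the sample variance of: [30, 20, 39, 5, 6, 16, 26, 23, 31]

129.4444

Step 1: Compute the mean: (30 + 20 + 39 + 5 + 6 + 16 + 26 + 23 + 31) / 9 = 21.7778
Step 2: Compute squared deviations from the mean:
  (30 - 21.7778)^2 = 67.6049
  (20 - 21.7778)^2 = 3.1605
  (39 - 21.7778)^2 = 296.6049
  (5 - 21.7778)^2 = 281.4938
  (6 - 21.7778)^2 = 248.9383
  (16 - 21.7778)^2 = 33.3827
  (26 - 21.7778)^2 = 17.8272
  (23 - 21.7778)^2 = 1.4938
  (31 - 21.7778)^2 = 85.0494
Step 3: Sum of squared deviations = 1035.5556
Step 4: Sample variance = 1035.5556 / 8 = 129.4444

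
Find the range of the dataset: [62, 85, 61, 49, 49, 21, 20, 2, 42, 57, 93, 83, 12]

91

Step 1: Identify the maximum value: max = 93
Step 2: Identify the minimum value: min = 2
Step 3: Range = max - min = 93 - 2 = 91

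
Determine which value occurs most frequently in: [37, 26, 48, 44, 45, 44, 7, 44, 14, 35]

44

Step 1: Count the frequency of each value:
  7: appears 1 time(s)
  14: appears 1 time(s)
  26: appears 1 time(s)
  35: appears 1 time(s)
  37: appears 1 time(s)
  44: appears 3 time(s)
  45: appears 1 time(s)
  48: appears 1 time(s)
Step 2: The value 44 appears most frequently (3 times).
Step 3: Mode = 44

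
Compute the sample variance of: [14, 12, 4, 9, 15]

19.7

Step 1: Compute the mean: (14 + 12 + 4 + 9 + 15) / 5 = 10.8
Step 2: Compute squared deviations from the mean:
  (14 - 10.8)^2 = 10.24
  (12 - 10.8)^2 = 1.44
  (4 - 10.8)^2 = 46.24
  (9 - 10.8)^2 = 3.24
  (15 - 10.8)^2 = 17.64
Step 3: Sum of squared deviations = 78.8
Step 4: Sample variance = 78.8 / 4 = 19.7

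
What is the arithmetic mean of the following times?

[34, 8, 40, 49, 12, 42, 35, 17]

29.625

Step 1: Sum all values: 34 + 8 + 40 + 49 + 12 + 42 + 35 + 17 = 237
Step 2: Count the number of values: n = 8
Step 3: Mean = sum / n = 237 / 8 = 29.625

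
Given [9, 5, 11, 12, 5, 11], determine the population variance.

8.1389

Step 1: Compute the mean: (9 + 5 + 11 + 12 + 5 + 11) / 6 = 8.8333
Step 2: Compute squared deviations from the mean:
  (9 - 8.8333)^2 = 0.0278
  (5 - 8.8333)^2 = 14.6944
  (11 - 8.8333)^2 = 4.6944
  (12 - 8.8333)^2 = 10.0278
  (5 - 8.8333)^2 = 14.6944
  (11 - 8.8333)^2 = 4.6944
Step 3: Sum of squared deviations = 48.8333
Step 4: Population variance = 48.8333 / 6 = 8.1389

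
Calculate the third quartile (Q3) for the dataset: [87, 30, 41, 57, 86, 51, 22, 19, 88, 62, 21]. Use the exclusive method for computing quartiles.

86

Step 1: Sort the data: [19, 21, 22, 30, 41, 51, 57, 62, 86, 87, 88]
Step 2: n = 11
Step 3: Using the exclusive quartile method:
  Q1 = 22
  Q2 (median) = 51
  Q3 = 86
  IQR = Q3 - Q1 = 86 - 22 = 64
Step 4: Q3 = 86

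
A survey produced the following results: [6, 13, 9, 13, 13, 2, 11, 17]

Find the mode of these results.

13

Step 1: Count the frequency of each value:
  2: appears 1 time(s)
  6: appears 1 time(s)
  9: appears 1 time(s)
  11: appears 1 time(s)
  13: appears 3 time(s)
  17: appears 1 time(s)
Step 2: The value 13 appears most frequently (3 times).
Step 3: Mode = 13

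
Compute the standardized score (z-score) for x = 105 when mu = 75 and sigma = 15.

2

Step 1: Recall the z-score formula: z = (x - mu) / sigma
Step 2: Substitute values: z = (105 - 75) / 15
Step 3: z = 30 / 15 = 2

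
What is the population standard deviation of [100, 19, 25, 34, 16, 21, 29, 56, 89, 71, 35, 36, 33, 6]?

27.0144

Step 1: Compute the mean: 40.7143
Step 2: Sum of squared deviations from the mean: 10216.8571
Step 3: Population variance = 10216.8571 / 14 = 729.7755
Step 4: Standard deviation = sqrt(729.7755) = 27.0144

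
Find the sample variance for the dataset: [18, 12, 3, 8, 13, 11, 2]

32.2857

Step 1: Compute the mean: (18 + 12 + 3 + 8 + 13 + 11 + 2) / 7 = 9.5714
Step 2: Compute squared deviations from the mean:
  (18 - 9.5714)^2 = 71.0408
  (12 - 9.5714)^2 = 5.898
  (3 - 9.5714)^2 = 43.1837
  (8 - 9.5714)^2 = 2.4694
  (13 - 9.5714)^2 = 11.7551
  (11 - 9.5714)^2 = 2.0408
  (2 - 9.5714)^2 = 57.3265
Step 3: Sum of squared deviations = 193.7143
Step 4: Sample variance = 193.7143 / 6 = 32.2857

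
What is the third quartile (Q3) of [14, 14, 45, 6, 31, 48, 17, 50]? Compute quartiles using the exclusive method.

47.25

Step 1: Sort the data: [6, 14, 14, 17, 31, 45, 48, 50]
Step 2: n = 8
Step 3: Using the exclusive quartile method:
  Q1 = 14
  Q2 (median) = 24
  Q3 = 47.25
  IQR = Q3 - Q1 = 47.25 - 14 = 33.25
Step 4: Q3 = 47.25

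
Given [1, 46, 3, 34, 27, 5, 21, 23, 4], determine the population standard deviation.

15.0317

Step 1: Compute the mean: 18.2222
Step 2: Sum of squared deviations from the mean: 2033.5556
Step 3: Population variance = 2033.5556 / 9 = 225.9506
Step 4: Standard deviation = sqrt(225.9506) = 15.0317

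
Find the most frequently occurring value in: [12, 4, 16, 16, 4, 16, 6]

16

Step 1: Count the frequency of each value:
  4: appears 2 time(s)
  6: appears 1 time(s)
  12: appears 1 time(s)
  16: appears 3 time(s)
Step 2: The value 16 appears most frequently (3 times).
Step 3: Mode = 16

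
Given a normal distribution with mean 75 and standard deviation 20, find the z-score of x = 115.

2

Step 1: Recall the z-score formula: z = (x - mu) / sigma
Step 2: Substitute values: z = (115 - 75) / 20
Step 3: z = 40 / 20 = 2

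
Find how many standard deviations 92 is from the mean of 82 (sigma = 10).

1

Step 1: Recall the z-score formula: z = (x - mu) / sigma
Step 2: Substitute values: z = (92 - 82) / 10
Step 3: z = 10 / 10 = 1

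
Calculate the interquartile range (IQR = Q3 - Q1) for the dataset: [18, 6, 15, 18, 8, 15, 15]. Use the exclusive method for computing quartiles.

10

Step 1: Sort the data: [6, 8, 15, 15, 15, 18, 18]
Step 2: n = 7
Step 3: Using the exclusive quartile method:
  Q1 = 8
  Q2 (median) = 15
  Q3 = 18
  IQR = Q3 - Q1 = 18 - 8 = 10
Step 4: IQR = 10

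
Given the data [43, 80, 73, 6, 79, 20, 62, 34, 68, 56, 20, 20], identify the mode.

20

Step 1: Count the frequency of each value:
  6: appears 1 time(s)
  20: appears 3 time(s)
  34: appears 1 time(s)
  43: appears 1 time(s)
  56: appears 1 time(s)
  62: appears 1 time(s)
  68: appears 1 time(s)
  73: appears 1 time(s)
  79: appears 1 time(s)
  80: appears 1 time(s)
Step 2: The value 20 appears most frequently (3 times).
Step 3: Mode = 20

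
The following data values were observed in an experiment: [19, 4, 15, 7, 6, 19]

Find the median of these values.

11

Step 1: Sort the data in ascending order: [4, 6, 7, 15, 19, 19]
Step 2: The number of values is n = 6.
Step 3: Since n is even, the median is the average of positions 3 and 4:
  Median = (7 + 15) / 2 = 11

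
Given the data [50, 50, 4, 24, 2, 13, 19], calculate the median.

19

Step 1: Sort the data in ascending order: [2, 4, 13, 19, 24, 50, 50]
Step 2: The number of values is n = 7.
Step 3: Since n is odd, the median is the middle value at position 4: 19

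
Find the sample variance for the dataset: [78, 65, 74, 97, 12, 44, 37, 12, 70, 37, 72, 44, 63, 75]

639.4505

Step 1: Compute the mean: (78 + 65 + 74 + 97 + 12 + 44 + 37 + 12 + 70 + 37 + 72 + 44 + 63 + 75) / 14 = 55.7143
Step 2: Compute squared deviations from the mean:
  (78 - 55.7143)^2 = 496.6531
  (65 - 55.7143)^2 = 86.2245
  (74 - 55.7143)^2 = 334.3673
  (97 - 55.7143)^2 = 1704.5102
  (12 - 55.7143)^2 = 1910.9388
  (44 - 55.7143)^2 = 137.2245
  (37 - 55.7143)^2 = 350.2245
  (12 - 55.7143)^2 = 1910.9388
  (70 - 55.7143)^2 = 204.0816
  (37 - 55.7143)^2 = 350.2245
  (72 - 55.7143)^2 = 265.2245
  (44 - 55.7143)^2 = 137.2245
  (63 - 55.7143)^2 = 53.0816
  (75 - 55.7143)^2 = 371.9388
Step 3: Sum of squared deviations = 8312.8571
Step 4: Sample variance = 8312.8571 / 13 = 639.4505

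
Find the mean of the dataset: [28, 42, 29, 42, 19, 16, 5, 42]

27.875

Step 1: Sum all values: 28 + 42 + 29 + 42 + 19 + 16 + 5 + 42 = 223
Step 2: Count the number of values: n = 8
Step 3: Mean = sum / n = 223 / 8 = 27.875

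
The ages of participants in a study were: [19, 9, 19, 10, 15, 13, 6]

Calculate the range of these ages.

13

Step 1: Identify the maximum value: max = 19
Step 2: Identify the minimum value: min = 6
Step 3: Range = max - min = 19 - 6 = 13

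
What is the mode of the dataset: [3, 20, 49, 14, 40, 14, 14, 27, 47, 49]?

14

Step 1: Count the frequency of each value:
  3: appears 1 time(s)
  14: appears 3 time(s)
  20: appears 1 time(s)
  27: appears 1 time(s)
  40: appears 1 time(s)
  47: appears 1 time(s)
  49: appears 2 time(s)
Step 2: The value 14 appears most frequently (3 times).
Step 3: Mode = 14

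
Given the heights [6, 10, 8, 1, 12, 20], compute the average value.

9.5

Step 1: Sum all values: 6 + 10 + 8 + 1 + 12 + 20 = 57
Step 2: Count the number of values: n = 6
Step 3: Mean = sum / n = 57 / 6 = 9.5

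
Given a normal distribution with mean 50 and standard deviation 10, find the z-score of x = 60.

1

Step 1: Recall the z-score formula: z = (x - mu) / sigma
Step 2: Substitute values: z = (60 - 50) / 10
Step 3: z = 10 / 10 = 1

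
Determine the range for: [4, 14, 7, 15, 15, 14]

11

Step 1: Identify the maximum value: max = 15
Step 2: Identify the minimum value: min = 4
Step 3: Range = max - min = 15 - 4 = 11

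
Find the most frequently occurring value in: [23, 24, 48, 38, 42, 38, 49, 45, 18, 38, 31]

38

Step 1: Count the frequency of each value:
  18: appears 1 time(s)
  23: appears 1 time(s)
  24: appears 1 time(s)
  31: appears 1 time(s)
  38: appears 3 time(s)
  42: appears 1 time(s)
  45: appears 1 time(s)
  48: appears 1 time(s)
  49: appears 1 time(s)
Step 2: The value 38 appears most frequently (3 times).
Step 3: Mode = 38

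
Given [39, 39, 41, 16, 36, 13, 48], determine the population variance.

151.2653

Step 1: Compute the mean: (39 + 39 + 41 + 16 + 36 + 13 + 48) / 7 = 33.1429
Step 2: Compute squared deviations from the mean:
  (39 - 33.1429)^2 = 34.3061
  (39 - 33.1429)^2 = 34.3061
  (41 - 33.1429)^2 = 61.7347
  (16 - 33.1429)^2 = 293.8776
  (36 - 33.1429)^2 = 8.1633
  (13 - 33.1429)^2 = 405.7347
  (48 - 33.1429)^2 = 220.7347
Step 3: Sum of squared deviations = 1058.8571
Step 4: Population variance = 1058.8571 / 7 = 151.2653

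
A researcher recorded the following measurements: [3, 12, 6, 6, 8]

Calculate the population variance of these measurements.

8.8

Step 1: Compute the mean: (3 + 12 + 6 + 6 + 8) / 5 = 7
Step 2: Compute squared deviations from the mean:
  (3 - 7)^2 = 16
  (12 - 7)^2 = 25
  (6 - 7)^2 = 1
  (6 - 7)^2 = 1
  (8 - 7)^2 = 1
Step 3: Sum of squared deviations = 44
Step 4: Population variance = 44 / 5 = 8.8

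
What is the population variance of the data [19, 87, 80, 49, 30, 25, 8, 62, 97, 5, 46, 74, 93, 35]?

932.6327

Step 1: Compute the mean: (19 + 87 + 80 + 49 + 30 + 25 + 8 + 62 + 97 + 5 + 46 + 74 + 93 + 35) / 14 = 50.7143
Step 2: Compute squared deviations from the mean:
  (19 - 50.7143)^2 = 1005.7959
  (87 - 50.7143)^2 = 1316.6531
  (80 - 50.7143)^2 = 857.6531
  (49 - 50.7143)^2 = 2.9388
  (30 - 50.7143)^2 = 429.0816
  (25 - 50.7143)^2 = 661.2245
  (8 - 50.7143)^2 = 1824.5102
  (62 - 50.7143)^2 = 127.3673
  (97 - 50.7143)^2 = 2142.3673
  (5 - 50.7143)^2 = 2089.7959
  (46 - 50.7143)^2 = 22.2245
  (74 - 50.7143)^2 = 542.2245
  (93 - 50.7143)^2 = 1788.0816
  (35 - 50.7143)^2 = 246.9388
Step 3: Sum of squared deviations = 13056.8571
Step 4: Population variance = 13056.8571 / 14 = 932.6327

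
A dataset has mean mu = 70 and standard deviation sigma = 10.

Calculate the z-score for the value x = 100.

3

Step 1: Recall the z-score formula: z = (x - mu) / sigma
Step 2: Substitute values: z = (100 - 70) / 10
Step 3: z = 30 / 10 = 3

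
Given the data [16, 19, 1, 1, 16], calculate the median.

16

Step 1: Sort the data in ascending order: [1, 1, 16, 16, 19]
Step 2: The number of values is n = 5.
Step 3: Since n is odd, the median is the middle value at position 3: 16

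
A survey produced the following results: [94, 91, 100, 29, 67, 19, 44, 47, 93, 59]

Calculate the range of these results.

81

Step 1: Identify the maximum value: max = 100
Step 2: Identify the minimum value: min = 19
Step 3: Range = max - min = 100 - 19 = 81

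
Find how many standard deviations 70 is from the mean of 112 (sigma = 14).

-3

Step 1: Recall the z-score formula: z = (x - mu) / sigma
Step 2: Substitute values: z = (70 - 112) / 14
Step 3: z = -42 / 14 = -3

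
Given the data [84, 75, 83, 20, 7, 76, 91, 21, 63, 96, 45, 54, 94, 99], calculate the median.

75.5

Step 1: Sort the data in ascending order: [7, 20, 21, 45, 54, 63, 75, 76, 83, 84, 91, 94, 96, 99]
Step 2: The number of values is n = 14.
Step 3: Since n is even, the median is the average of positions 7 and 8:
  Median = (75 + 76) / 2 = 75.5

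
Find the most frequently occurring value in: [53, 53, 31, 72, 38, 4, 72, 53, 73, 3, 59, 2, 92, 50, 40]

53

Step 1: Count the frequency of each value:
  2: appears 1 time(s)
  3: appears 1 time(s)
  4: appears 1 time(s)
  31: appears 1 time(s)
  38: appears 1 time(s)
  40: appears 1 time(s)
  50: appears 1 time(s)
  53: appears 3 time(s)
  59: appears 1 time(s)
  72: appears 2 time(s)
  73: appears 1 time(s)
  92: appears 1 time(s)
Step 2: The value 53 appears most frequently (3 times).
Step 3: Mode = 53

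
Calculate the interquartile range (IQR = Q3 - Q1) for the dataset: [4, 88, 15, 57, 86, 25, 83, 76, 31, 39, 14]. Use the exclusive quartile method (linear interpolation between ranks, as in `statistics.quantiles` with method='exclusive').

68

Step 1: Sort the data: [4, 14, 15, 25, 31, 39, 57, 76, 83, 86, 88]
Step 2: n = 11
Step 3: Using the exclusive quartile method:
  Q1 = 15
  Q2 (median) = 39
  Q3 = 83
  IQR = Q3 - Q1 = 83 - 15 = 68
Step 4: IQR = 68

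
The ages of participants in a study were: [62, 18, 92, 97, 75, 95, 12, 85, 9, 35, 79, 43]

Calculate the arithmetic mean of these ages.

58.5

Step 1: Sum all values: 62 + 18 + 92 + 97 + 75 + 95 + 12 + 85 + 9 + 35 + 79 + 43 = 702
Step 2: Count the number of values: n = 12
Step 3: Mean = sum / n = 702 / 12 = 58.5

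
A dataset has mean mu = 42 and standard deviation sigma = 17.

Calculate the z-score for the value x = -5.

-2.7647

Step 1: Recall the z-score formula: z = (x - mu) / sigma
Step 2: Substitute values: z = (-5 - 42) / 17
Step 3: z = -47 / 17 = -2.7647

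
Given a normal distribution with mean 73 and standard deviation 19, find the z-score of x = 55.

-0.9474

Step 1: Recall the z-score formula: z = (x - mu) / sigma
Step 2: Substitute values: z = (55 - 73) / 19
Step 3: z = -18 / 19 = -0.9474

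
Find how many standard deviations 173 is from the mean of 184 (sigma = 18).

-0.6111

Step 1: Recall the z-score formula: z = (x - mu) / sigma
Step 2: Substitute values: z = (173 - 184) / 18
Step 3: z = -11 / 18 = -0.6111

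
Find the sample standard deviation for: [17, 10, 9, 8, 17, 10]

4.0702

Step 1: Compute the mean: 11.8333
Step 2: Sum of squared deviations from the mean: 82.8333
Step 3: Sample variance = 82.8333 / 5 = 16.5667
Step 4: Standard deviation = sqrt(16.5667) = 4.0702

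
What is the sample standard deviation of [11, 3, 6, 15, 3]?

5.2726

Step 1: Compute the mean: 7.6
Step 2: Sum of squared deviations from the mean: 111.2
Step 3: Sample variance = 111.2 / 4 = 27.8
Step 4: Standard deviation = sqrt(27.8) = 5.2726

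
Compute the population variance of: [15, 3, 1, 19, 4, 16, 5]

46.5714

Step 1: Compute the mean: (15 + 3 + 1 + 19 + 4 + 16 + 5) / 7 = 9
Step 2: Compute squared deviations from the mean:
  (15 - 9)^2 = 36
  (3 - 9)^2 = 36
  (1 - 9)^2 = 64
  (19 - 9)^2 = 100
  (4 - 9)^2 = 25
  (16 - 9)^2 = 49
  (5 - 9)^2 = 16
Step 3: Sum of squared deviations = 326
Step 4: Population variance = 326 / 7 = 46.5714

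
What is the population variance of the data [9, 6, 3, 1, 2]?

8.56

Step 1: Compute the mean: (9 + 6 + 3 + 1 + 2) / 5 = 4.2
Step 2: Compute squared deviations from the mean:
  (9 - 4.2)^2 = 23.04
  (6 - 4.2)^2 = 3.24
  (3 - 4.2)^2 = 1.44
  (1 - 4.2)^2 = 10.24
  (2 - 4.2)^2 = 4.84
Step 3: Sum of squared deviations = 42.8
Step 4: Population variance = 42.8 / 5 = 8.56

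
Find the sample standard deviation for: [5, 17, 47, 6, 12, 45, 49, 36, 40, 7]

18.5724

Step 1: Compute the mean: 26.4
Step 2: Sum of squared deviations from the mean: 3104.4
Step 3: Sample variance = 3104.4 / 9 = 344.9333
Step 4: Standard deviation = sqrt(344.9333) = 18.5724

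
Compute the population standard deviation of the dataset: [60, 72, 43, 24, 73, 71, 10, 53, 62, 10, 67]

23.1963

Step 1: Compute the mean: 49.5455
Step 2: Sum of squared deviations from the mean: 5918.7273
Step 3: Population variance = 5918.7273 / 11 = 538.0661
Step 4: Standard deviation = sqrt(538.0661) = 23.1963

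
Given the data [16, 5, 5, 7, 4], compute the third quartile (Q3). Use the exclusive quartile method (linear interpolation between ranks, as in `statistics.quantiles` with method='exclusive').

11.5

Step 1: Sort the data: [4, 5, 5, 7, 16]
Step 2: n = 5
Step 3: Using the exclusive quartile method:
  Q1 = 4.5
  Q2 (median) = 5
  Q3 = 11.5
  IQR = Q3 - Q1 = 11.5 - 4.5 = 7
Step 4: Q3 = 11.5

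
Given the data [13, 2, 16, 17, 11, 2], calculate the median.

12

Step 1: Sort the data in ascending order: [2, 2, 11, 13, 16, 17]
Step 2: The number of values is n = 6.
Step 3: Since n is even, the median is the average of positions 3 and 4:
  Median = (11 + 13) / 2 = 12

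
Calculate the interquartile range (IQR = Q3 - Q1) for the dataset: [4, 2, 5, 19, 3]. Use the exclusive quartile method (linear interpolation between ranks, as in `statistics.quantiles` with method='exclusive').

9.5

Step 1: Sort the data: [2, 3, 4, 5, 19]
Step 2: n = 5
Step 3: Using the exclusive quartile method:
  Q1 = 2.5
  Q2 (median) = 4
  Q3 = 12
  IQR = Q3 - Q1 = 12 - 2.5 = 9.5
Step 4: IQR = 9.5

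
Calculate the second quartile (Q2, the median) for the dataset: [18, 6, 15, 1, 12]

12

Step 1: Sort the data: [1, 6, 12, 15, 18]
Step 2: n = 5
Step 3: Q2 is the median. Since n is odd, it is the middle value at position 3: 12
Step 4: Q2 = 12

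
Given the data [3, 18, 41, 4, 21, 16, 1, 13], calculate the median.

14.5

Step 1: Sort the data in ascending order: [1, 3, 4, 13, 16, 18, 21, 41]
Step 2: The number of values is n = 8.
Step 3: Since n is even, the median is the average of positions 4 and 5:
  Median = (13 + 16) / 2 = 14.5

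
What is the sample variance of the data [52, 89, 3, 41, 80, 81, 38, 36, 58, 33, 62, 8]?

749.7197

Step 1: Compute the mean: (52 + 89 + 3 + 41 + 80 + 81 + 38 + 36 + 58 + 33 + 62 + 8) / 12 = 48.4167
Step 2: Compute squared deviations from the mean:
  (52 - 48.4167)^2 = 12.8403
  (89 - 48.4167)^2 = 1647.0069
  (3 - 48.4167)^2 = 2062.6736
  (41 - 48.4167)^2 = 55.0069
  (80 - 48.4167)^2 = 997.5069
  (81 - 48.4167)^2 = 1061.6736
  (38 - 48.4167)^2 = 108.5069
  (36 - 48.4167)^2 = 154.1736
  (58 - 48.4167)^2 = 91.8403
  (33 - 48.4167)^2 = 237.6736
  (62 - 48.4167)^2 = 184.5069
  (8 - 48.4167)^2 = 1633.5069
Step 3: Sum of squared deviations = 8246.9167
Step 4: Sample variance = 8246.9167 / 11 = 749.7197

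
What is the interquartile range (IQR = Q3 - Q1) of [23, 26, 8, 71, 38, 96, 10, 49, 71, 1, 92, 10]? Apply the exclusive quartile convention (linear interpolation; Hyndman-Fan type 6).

61

Step 1: Sort the data: [1, 8, 10, 10, 23, 26, 38, 49, 71, 71, 92, 96]
Step 2: n = 12
Step 3: Using the exclusive quartile method:
  Q1 = 10
  Q2 (median) = 32
  Q3 = 71
  IQR = Q3 - Q1 = 71 - 10 = 61
Step 4: IQR = 61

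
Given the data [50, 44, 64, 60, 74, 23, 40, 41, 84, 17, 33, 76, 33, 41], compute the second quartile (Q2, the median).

42.5

Step 1: Sort the data: [17, 23, 33, 33, 40, 41, 41, 44, 50, 60, 64, 74, 76, 84]
Step 2: n = 14
Step 3: Q2 is the median. Since n is even, it is the average of the values at positions 7 and 8:
  Q2 = (41 + 44) / 2 = 42.5
Step 4: Q2 = 42.5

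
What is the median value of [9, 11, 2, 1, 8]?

8

Step 1: Sort the data in ascending order: [1, 2, 8, 9, 11]
Step 2: The number of values is n = 5.
Step 3: Since n is odd, the median is the middle value at position 3: 8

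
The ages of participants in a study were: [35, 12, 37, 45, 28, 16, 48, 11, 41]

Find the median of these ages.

35

Step 1: Sort the data in ascending order: [11, 12, 16, 28, 35, 37, 41, 45, 48]
Step 2: The number of values is n = 9.
Step 3: Since n is odd, the median is the middle value at position 5: 35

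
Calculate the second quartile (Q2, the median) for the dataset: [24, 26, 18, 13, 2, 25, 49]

24

Step 1: Sort the data: [2, 13, 18, 24, 25, 26, 49]
Step 2: n = 7
Step 3: Q2 is the median. Since n is odd, it is the middle value at position 4: 24
Step 4: Q2 = 24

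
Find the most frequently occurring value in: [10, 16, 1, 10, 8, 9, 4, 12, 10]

10

Step 1: Count the frequency of each value:
  1: appears 1 time(s)
  4: appears 1 time(s)
  8: appears 1 time(s)
  9: appears 1 time(s)
  10: appears 3 time(s)
  12: appears 1 time(s)
  16: appears 1 time(s)
Step 2: The value 10 appears most frequently (3 times).
Step 3: Mode = 10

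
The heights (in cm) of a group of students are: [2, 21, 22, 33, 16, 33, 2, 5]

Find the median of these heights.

18.5

Step 1: Sort the data in ascending order: [2, 2, 5, 16, 21, 22, 33, 33]
Step 2: The number of values is n = 8.
Step 3: Since n is even, the median is the average of positions 4 and 5:
  Median = (16 + 21) / 2 = 18.5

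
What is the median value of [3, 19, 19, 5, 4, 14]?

9.5

Step 1: Sort the data in ascending order: [3, 4, 5, 14, 19, 19]
Step 2: The number of values is n = 6.
Step 3: Since n is even, the median is the average of positions 3 and 4:
  Median = (5 + 14) / 2 = 9.5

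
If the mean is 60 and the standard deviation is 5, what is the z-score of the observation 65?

1

Step 1: Recall the z-score formula: z = (x - mu) / sigma
Step 2: Substitute values: z = (65 - 60) / 5
Step 3: z = 5 / 5 = 1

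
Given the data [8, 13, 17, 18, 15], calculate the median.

15

Step 1: Sort the data in ascending order: [8, 13, 15, 17, 18]
Step 2: The number of values is n = 5.
Step 3: Since n is odd, the median is the middle value at position 3: 15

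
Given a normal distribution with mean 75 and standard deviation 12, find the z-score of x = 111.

3

Step 1: Recall the z-score formula: z = (x - mu) / sigma
Step 2: Substitute values: z = (111 - 75) / 12
Step 3: z = 36 / 12 = 3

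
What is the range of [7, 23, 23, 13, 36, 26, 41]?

34

Step 1: Identify the maximum value: max = 41
Step 2: Identify the minimum value: min = 7
Step 3: Range = max - min = 41 - 7 = 34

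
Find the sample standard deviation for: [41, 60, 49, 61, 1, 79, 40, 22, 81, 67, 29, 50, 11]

24.7878

Step 1: Compute the mean: 45.4615
Step 2: Sum of squared deviations from the mean: 7373.2308
Step 3: Sample variance = 7373.2308 / 12 = 614.4359
Step 4: Standard deviation = sqrt(614.4359) = 24.7878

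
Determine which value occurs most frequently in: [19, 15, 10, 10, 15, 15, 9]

15

Step 1: Count the frequency of each value:
  9: appears 1 time(s)
  10: appears 2 time(s)
  15: appears 3 time(s)
  19: appears 1 time(s)
Step 2: The value 15 appears most frequently (3 times).
Step 3: Mode = 15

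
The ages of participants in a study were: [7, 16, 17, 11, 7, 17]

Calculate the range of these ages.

10

Step 1: Identify the maximum value: max = 17
Step 2: Identify the minimum value: min = 7
Step 3: Range = max - min = 17 - 7 = 10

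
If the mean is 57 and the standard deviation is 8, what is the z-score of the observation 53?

-0.5

Step 1: Recall the z-score formula: z = (x - mu) / sigma
Step 2: Substitute values: z = (53 - 57) / 8
Step 3: z = -4 / 8 = -0.5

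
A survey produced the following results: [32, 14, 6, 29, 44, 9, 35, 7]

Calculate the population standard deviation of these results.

13.7659

Step 1: Compute the mean: 22
Step 2: Sum of squared deviations from the mean: 1516
Step 3: Population variance = 1516 / 8 = 189.5
Step 4: Standard deviation = sqrt(189.5) = 13.7659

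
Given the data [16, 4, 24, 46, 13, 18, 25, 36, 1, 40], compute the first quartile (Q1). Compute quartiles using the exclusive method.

10.75

Step 1: Sort the data: [1, 4, 13, 16, 18, 24, 25, 36, 40, 46]
Step 2: n = 10
Step 3: Using the exclusive quartile method:
  Q1 = 10.75
  Q2 (median) = 21
  Q3 = 37
  IQR = Q3 - Q1 = 37 - 10.75 = 26.25
Step 4: Q1 = 10.75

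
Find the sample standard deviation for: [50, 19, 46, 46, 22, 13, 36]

15.0159

Step 1: Compute the mean: 33.1429
Step 2: Sum of squared deviations from the mean: 1352.8571
Step 3: Sample variance = 1352.8571 / 6 = 225.4762
Step 4: Standard deviation = sqrt(225.4762) = 15.0159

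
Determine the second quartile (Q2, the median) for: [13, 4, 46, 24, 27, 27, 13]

24

Step 1: Sort the data: [4, 13, 13, 24, 27, 27, 46]
Step 2: n = 7
Step 3: Q2 is the median. Since n is odd, it is the middle value at position 4: 24
Step 4: Q2 = 24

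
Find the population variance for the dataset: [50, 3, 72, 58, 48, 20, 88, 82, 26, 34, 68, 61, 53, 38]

539.9235

Step 1: Compute the mean: (50 + 3 + 72 + 58 + 48 + 20 + 88 + 82 + 26 + 34 + 68 + 61 + 53 + 38) / 14 = 50.0714
Step 2: Compute squared deviations from the mean:
  (50 - 50.0714)^2 = 0.0051
  (3 - 50.0714)^2 = 2215.7194
  (72 - 50.0714)^2 = 480.8622
  (58 - 50.0714)^2 = 62.8622
  (48 - 50.0714)^2 = 4.2908
  (20 - 50.0714)^2 = 904.2908
  (88 - 50.0714)^2 = 1438.5765
  (82 - 50.0714)^2 = 1019.4337
  (26 - 50.0714)^2 = 579.4337
  (34 - 50.0714)^2 = 258.2908
  (68 - 50.0714)^2 = 321.4337
  (61 - 50.0714)^2 = 119.4337
  (53 - 50.0714)^2 = 8.5765
  (38 - 50.0714)^2 = 145.7194
Step 3: Sum of squared deviations = 7558.9286
Step 4: Population variance = 7558.9286 / 14 = 539.9235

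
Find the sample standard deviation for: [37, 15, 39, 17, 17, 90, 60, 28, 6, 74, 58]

27.1531

Step 1: Compute the mean: 40.0909
Step 2: Sum of squared deviations from the mean: 7372.9091
Step 3: Sample variance = 7372.9091 / 10 = 737.2909
Step 4: Standard deviation = sqrt(737.2909) = 27.1531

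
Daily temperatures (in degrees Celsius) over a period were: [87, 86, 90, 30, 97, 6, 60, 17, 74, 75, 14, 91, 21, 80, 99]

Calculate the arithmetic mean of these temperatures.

61.8

Step 1: Sum all values: 87 + 86 + 90 + 30 + 97 + 6 + 60 + 17 + 74 + 75 + 14 + 91 + 21 + 80 + 99 = 927
Step 2: Count the number of values: n = 15
Step 3: Mean = sum / n = 927 / 15 = 61.8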